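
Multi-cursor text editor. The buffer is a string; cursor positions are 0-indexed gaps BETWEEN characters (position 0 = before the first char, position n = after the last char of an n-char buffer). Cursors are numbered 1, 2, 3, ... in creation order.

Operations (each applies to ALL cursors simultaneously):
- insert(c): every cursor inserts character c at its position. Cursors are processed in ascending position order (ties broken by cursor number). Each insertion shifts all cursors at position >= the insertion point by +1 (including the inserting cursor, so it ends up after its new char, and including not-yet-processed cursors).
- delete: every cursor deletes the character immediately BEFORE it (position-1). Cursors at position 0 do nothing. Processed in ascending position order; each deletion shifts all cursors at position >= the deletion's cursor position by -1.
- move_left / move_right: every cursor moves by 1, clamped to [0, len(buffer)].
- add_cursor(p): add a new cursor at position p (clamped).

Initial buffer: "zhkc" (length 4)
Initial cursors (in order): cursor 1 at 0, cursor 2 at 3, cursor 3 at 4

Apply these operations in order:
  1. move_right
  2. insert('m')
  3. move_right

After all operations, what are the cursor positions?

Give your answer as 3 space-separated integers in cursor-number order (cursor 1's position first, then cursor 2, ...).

After op 1 (move_right): buffer="zhkc" (len 4), cursors c1@1 c2@4 c3@4, authorship ....
After op 2 (insert('m')): buffer="zmhkcmm" (len 7), cursors c1@2 c2@7 c3@7, authorship .1...23
After op 3 (move_right): buffer="zmhkcmm" (len 7), cursors c1@3 c2@7 c3@7, authorship .1...23

Answer: 3 7 7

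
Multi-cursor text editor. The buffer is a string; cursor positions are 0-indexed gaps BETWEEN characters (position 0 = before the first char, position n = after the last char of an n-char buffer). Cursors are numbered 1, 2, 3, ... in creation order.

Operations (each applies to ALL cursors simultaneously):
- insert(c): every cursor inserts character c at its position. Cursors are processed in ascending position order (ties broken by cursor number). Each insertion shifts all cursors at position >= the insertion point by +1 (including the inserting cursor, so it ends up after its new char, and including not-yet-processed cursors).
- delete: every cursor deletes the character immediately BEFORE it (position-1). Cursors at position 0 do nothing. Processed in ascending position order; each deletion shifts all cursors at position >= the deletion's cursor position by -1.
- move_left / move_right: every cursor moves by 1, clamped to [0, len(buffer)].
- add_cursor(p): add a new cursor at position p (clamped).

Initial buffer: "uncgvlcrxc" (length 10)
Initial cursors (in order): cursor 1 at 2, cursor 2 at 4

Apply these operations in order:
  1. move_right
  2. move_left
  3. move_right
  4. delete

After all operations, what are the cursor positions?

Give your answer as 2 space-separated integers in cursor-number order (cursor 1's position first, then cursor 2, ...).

Answer: 2 3

Derivation:
After op 1 (move_right): buffer="uncgvlcrxc" (len 10), cursors c1@3 c2@5, authorship ..........
After op 2 (move_left): buffer="uncgvlcrxc" (len 10), cursors c1@2 c2@4, authorship ..........
After op 3 (move_right): buffer="uncgvlcrxc" (len 10), cursors c1@3 c2@5, authorship ..........
After op 4 (delete): buffer="unglcrxc" (len 8), cursors c1@2 c2@3, authorship ........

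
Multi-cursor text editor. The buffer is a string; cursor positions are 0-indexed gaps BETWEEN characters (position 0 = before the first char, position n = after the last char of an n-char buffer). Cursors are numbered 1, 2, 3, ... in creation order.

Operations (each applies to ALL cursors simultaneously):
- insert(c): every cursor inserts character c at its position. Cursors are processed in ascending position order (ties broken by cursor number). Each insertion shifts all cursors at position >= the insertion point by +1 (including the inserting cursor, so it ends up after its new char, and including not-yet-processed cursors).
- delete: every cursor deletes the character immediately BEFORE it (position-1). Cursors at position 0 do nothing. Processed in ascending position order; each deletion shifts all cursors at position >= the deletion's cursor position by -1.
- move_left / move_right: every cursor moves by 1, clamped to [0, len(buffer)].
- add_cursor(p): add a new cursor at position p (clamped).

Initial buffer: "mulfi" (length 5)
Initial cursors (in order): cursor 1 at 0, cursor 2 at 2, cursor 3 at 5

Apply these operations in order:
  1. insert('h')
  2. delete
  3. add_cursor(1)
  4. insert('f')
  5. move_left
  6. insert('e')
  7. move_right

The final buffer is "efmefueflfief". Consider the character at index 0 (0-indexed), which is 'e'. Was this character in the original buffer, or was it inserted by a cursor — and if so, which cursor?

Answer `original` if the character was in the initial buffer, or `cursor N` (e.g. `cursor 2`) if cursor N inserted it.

Answer: cursor 1

Derivation:
After op 1 (insert('h')): buffer="hmuhlfih" (len 8), cursors c1@1 c2@4 c3@8, authorship 1..2...3
After op 2 (delete): buffer="mulfi" (len 5), cursors c1@0 c2@2 c3@5, authorship .....
After op 3 (add_cursor(1)): buffer="mulfi" (len 5), cursors c1@0 c4@1 c2@2 c3@5, authorship .....
After op 4 (insert('f')): buffer="fmfuflfif" (len 9), cursors c1@1 c4@3 c2@5 c3@9, authorship 1.4.2...3
After op 5 (move_left): buffer="fmfuflfif" (len 9), cursors c1@0 c4@2 c2@4 c3@8, authorship 1.4.2...3
After op 6 (insert('e')): buffer="efmefueflfief" (len 13), cursors c1@1 c4@4 c2@7 c3@12, authorship 11.44.22...33
After op 7 (move_right): buffer="efmefueflfief" (len 13), cursors c1@2 c4@5 c2@8 c3@13, authorship 11.44.22...33
Authorship (.=original, N=cursor N): 1 1 . 4 4 . 2 2 . . . 3 3
Index 0: author = 1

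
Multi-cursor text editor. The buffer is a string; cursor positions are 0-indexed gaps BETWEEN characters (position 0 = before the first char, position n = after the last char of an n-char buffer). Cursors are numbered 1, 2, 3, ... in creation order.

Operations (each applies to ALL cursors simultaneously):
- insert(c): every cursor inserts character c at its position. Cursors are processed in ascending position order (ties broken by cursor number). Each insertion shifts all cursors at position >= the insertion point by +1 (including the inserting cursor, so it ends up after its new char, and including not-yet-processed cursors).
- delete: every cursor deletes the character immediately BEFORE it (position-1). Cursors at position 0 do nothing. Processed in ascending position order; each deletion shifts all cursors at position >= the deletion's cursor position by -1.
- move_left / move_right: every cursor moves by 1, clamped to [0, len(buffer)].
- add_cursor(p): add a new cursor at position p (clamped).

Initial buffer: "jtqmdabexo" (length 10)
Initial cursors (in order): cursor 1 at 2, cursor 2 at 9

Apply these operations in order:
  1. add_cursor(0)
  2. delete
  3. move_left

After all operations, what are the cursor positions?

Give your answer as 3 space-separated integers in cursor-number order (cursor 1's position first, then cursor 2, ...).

After op 1 (add_cursor(0)): buffer="jtqmdabexo" (len 10), cursors c3@0 c1@2 c2@9, authorship ..........
After op 2 (delete): buffer="jqmdabeo" (len 8), cursors c3@0 c1@1 c2@7, authorship ........
After op 3 (move_left): buffer="jqmdabeo" (len 8), cursors c1@0 c3@0 c2@6, authorship ........

Answer: 0 6 0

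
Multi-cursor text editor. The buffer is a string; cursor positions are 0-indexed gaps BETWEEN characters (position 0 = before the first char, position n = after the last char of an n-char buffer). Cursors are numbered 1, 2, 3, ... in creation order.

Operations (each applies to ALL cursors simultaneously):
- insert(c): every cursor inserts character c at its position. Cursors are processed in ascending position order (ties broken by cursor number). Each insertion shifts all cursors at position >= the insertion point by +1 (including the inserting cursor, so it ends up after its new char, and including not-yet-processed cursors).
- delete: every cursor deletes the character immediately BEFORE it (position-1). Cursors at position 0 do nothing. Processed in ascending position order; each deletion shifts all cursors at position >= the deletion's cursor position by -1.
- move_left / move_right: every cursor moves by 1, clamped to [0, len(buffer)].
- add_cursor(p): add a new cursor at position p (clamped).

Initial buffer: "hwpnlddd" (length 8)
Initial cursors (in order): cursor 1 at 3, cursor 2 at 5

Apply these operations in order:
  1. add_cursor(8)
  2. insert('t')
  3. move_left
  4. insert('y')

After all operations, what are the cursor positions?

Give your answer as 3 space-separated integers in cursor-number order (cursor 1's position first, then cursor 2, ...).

Answer: 4 8 13

Derivation:
After op 1 (add_cursor(8)): buffer="hwpnlddd" (len 8), cursors c1@3 c2@5 c3@8, authorship ........
After op 2 (insert('t')): buffer="hwptnltdddt" (len 11), cursors c1@4 c2@7 c3@11, authorship ...1..2...3
After op 3 (move_left): buffer="hwptnltdddt" (len 11), cursors c1@3 c2@6 c3@10, authorship ...1..2...3
After op 4 (insert('y')): buffer="hwpytnlytdddyt" (len 14), cursors c1@4 c2@8 c3@13, authorship ...11..22...33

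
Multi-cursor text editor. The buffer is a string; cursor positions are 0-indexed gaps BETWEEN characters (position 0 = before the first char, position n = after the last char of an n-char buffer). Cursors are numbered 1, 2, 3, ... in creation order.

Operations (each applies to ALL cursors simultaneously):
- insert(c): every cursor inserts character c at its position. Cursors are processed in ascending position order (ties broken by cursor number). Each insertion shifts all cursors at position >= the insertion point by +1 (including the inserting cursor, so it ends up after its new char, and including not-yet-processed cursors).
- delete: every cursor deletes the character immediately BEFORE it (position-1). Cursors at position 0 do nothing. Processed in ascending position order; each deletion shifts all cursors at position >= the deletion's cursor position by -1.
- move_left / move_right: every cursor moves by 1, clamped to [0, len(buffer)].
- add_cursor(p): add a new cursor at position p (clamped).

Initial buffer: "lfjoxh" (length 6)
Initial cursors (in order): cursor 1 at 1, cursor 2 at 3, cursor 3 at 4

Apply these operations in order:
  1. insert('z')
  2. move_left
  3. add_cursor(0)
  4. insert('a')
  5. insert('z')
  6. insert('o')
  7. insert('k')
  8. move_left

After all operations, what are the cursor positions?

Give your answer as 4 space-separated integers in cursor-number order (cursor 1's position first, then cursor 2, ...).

Answer: 8 15 21 3

Derivation:
After op 1 (insert('z')): buffer="lzfjzozxh" (len 9), cursors c1@2 c2@5 c3@7, authorship .1..2.3..
After op 2 (move_left): buffer="lzfjzozxh" (len 9), cursors c1@1 c2@4 c3@6, authorship .1..2.3..
After op 3 (add_cursor(0)): buffer="lzfjzozxh" (len 9), cursors c4@0 c1@1 c2@4 c3@6, authorship .1..2.3..
After op 4 (insert('a')): buffer="alazfjazoazxh" (len 13), cursors c4@1 c1@3 c2@7 c3@10, authorship 4.11..22.33..
After op 5 (insert('z')): buffer="azlazzfjazzoazzxh" (len 17), cursors c4@2 c1@5 c2@10 c3@14, authorship 44.111..222.333..
After op 6 (insert('o')): buffer="azolazozfjazozoazozxh" (len 21), cursors c4@3 c1@7 c2@13 c3@18, authorship 444.1111..2222.3333..
After op 7 (insert('k')): buffer="azoklazokzfjazokzoazokzxh" (len 25), cursors c4@4 c1@9 c2@16 c3@22, authorship 4444.11111..22222.33333..
After op 8 (move_left): buffer="azoklazokzfjazokzoazokzxh" (len 25), cursors c4@3 c1@8 c2@15 c3@21, authorship 4444.11111..22222.33333..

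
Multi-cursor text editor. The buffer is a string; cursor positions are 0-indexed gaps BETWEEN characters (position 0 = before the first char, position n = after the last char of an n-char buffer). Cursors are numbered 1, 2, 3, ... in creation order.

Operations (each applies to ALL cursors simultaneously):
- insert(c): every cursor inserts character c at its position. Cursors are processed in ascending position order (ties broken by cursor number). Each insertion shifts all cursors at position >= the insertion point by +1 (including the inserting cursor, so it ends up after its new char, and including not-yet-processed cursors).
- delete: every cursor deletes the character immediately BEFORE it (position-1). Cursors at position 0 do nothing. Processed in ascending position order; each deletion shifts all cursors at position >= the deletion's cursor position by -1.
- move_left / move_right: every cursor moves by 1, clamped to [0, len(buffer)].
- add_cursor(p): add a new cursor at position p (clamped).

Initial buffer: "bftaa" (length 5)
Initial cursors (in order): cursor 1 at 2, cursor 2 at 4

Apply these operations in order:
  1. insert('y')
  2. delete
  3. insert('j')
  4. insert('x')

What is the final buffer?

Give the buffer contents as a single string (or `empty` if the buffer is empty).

After op 1 (insert('y')): buffer="bfytaya" (len 7), cursors c1@3 c2@6, authorship ..1..2.
After op 2 (delete): buffer="bftaa" (len 5), cursors c1@2 c2@4, authorship .....
After op 3 (insert('j')): buffer="bfjtaja" (len 7), cursors c1@3 c2@6, authorship ..1..2.
After op 4 (insert('x')): buffer="bfjxtajxa" (len 9), cursors c1@4 c2@8, authorship ..11..22.

Answer: bfjxtajxa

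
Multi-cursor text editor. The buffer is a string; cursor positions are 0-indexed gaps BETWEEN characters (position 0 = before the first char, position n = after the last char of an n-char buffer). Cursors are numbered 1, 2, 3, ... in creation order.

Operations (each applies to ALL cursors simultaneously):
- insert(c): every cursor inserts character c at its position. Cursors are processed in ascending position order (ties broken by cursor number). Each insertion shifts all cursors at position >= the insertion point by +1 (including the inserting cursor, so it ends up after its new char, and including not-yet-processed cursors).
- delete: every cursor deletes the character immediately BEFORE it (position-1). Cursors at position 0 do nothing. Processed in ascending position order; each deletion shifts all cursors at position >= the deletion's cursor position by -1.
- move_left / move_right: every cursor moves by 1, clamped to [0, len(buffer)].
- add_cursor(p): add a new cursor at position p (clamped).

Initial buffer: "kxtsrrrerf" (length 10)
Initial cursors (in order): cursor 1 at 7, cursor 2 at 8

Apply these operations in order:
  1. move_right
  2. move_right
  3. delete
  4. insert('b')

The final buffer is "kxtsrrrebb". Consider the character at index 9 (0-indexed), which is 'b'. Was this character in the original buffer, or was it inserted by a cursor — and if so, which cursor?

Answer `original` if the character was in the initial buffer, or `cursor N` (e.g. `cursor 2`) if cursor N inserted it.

Answer: cursor 2

Derivation:
After op 1 (move_right): buffer="kxtsrrrerf" (len 10), cursors c1@8 c2@9, authorship ..........
After op 2 (move_right): buffer="kxtsrrrerf" (len 10), cursors c1@9 c2@10, authorship ..........
After op 3 (delete): buffer="kxtsrrre" (len 8), cursors c1@8 c2@8, authorship ........
After op 4 (insert('b')): buffer="kxtsrrrebb" (len 10), cursors c1@10 c2@10, authorship ........12
Authorship (.=original, N=cursor N): . . . . . . . . 1 2
Index 9: author = 2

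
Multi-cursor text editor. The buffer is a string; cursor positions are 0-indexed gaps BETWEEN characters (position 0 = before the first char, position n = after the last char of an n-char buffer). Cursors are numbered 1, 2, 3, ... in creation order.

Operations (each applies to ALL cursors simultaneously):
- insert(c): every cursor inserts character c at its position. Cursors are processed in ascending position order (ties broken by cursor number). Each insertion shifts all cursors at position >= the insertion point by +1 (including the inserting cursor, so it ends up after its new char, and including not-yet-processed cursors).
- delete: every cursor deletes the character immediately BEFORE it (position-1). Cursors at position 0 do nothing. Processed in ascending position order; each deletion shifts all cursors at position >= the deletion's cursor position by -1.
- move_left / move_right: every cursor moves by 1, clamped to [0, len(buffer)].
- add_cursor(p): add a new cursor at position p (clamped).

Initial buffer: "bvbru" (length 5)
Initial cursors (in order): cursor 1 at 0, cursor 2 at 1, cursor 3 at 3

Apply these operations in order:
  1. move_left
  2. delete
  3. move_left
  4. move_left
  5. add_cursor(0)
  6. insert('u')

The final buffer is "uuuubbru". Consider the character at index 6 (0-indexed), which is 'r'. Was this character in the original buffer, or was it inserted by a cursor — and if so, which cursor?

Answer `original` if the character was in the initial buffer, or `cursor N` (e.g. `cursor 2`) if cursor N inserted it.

After op 1 (move_left): buffer="bvbru" (len 5), cursors c1@0 c2@0 c3@2, authorship .....
After op 2 (delete): buffer="bbru" (len 4), cursors c1@0 c2@0 c3@1, authorship ....
After op 3 (move_left): buffer="bbru" (len 4), cursors c1@0 c2@0 c3@0, authorship ....
After op 4 (move_left): buffer="bbru" (len 4), cursors c1@0 c2@0 c3@0, authorship ....
After op 5 (add_cursor(0)): buffer="bbru" (len 4), cursors c1@0 c2@0 c3@0 c4@0, authorship ....
After op 6 (insert('u')): buffer="uuuubbru" (len 8), cursors c1@4 c2@4 c3@4 c4@4, authorship 1234....
Authorship (.=original, N=cursor N): 1 2 3 4 . . . .
Index 6: author = original

Answer: original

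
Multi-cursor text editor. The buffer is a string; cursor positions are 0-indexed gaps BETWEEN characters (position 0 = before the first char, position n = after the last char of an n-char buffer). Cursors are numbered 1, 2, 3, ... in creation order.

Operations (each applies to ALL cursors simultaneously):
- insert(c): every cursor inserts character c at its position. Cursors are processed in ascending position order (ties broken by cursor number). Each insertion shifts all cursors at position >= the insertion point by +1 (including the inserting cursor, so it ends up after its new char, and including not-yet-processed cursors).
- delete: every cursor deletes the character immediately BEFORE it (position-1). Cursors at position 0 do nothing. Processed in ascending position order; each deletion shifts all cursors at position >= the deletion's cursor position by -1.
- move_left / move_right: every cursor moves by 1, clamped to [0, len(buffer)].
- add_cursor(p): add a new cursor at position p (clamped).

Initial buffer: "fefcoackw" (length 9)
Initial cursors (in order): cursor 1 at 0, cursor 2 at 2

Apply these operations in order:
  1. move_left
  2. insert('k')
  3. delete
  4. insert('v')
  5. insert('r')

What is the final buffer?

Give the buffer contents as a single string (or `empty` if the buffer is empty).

Answer: vrfvrefcoackw

Derivation:
After op 1 (move_left): buffer="fefcoackw" (len 9), cursors c1@0 c2@1, authorship .........
After op 2 (insert('k')): buffer="kfkefcoackw" (len 11), cursors c1@1 c2@3, authorship 1.2........
After op 3 (delete): buffer="fefcoackw" (len 9), cursors c1@0 c2@1, authorship .........
After op 4 (insert('v')): buffer="vfvefcoackw" (len 11), cursors c1@1 c2@3, authorship 1.2........
After op 5 (insert('r')): buffer="vrfvrefcoackw" (len 13), cursors c1@2 c2@5, authorship 11.22........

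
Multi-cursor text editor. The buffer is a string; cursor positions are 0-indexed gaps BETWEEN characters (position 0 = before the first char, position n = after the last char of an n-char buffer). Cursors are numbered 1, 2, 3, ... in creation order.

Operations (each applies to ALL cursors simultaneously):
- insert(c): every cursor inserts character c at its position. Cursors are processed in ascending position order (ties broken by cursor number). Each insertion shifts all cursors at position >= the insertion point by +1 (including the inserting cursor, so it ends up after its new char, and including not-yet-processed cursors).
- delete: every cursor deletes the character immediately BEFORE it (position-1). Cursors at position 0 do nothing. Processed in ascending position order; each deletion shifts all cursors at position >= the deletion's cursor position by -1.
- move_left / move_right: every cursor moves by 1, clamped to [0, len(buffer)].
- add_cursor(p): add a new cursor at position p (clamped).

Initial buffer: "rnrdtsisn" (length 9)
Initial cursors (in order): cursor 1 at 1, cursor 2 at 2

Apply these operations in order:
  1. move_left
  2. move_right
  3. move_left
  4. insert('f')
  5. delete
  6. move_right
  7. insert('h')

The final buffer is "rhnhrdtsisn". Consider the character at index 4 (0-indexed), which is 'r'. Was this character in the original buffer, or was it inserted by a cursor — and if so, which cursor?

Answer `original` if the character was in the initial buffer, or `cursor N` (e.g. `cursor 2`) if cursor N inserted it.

Answer: original

Derivation:
After op 1 (move_left): buffer="rnrdtsisn" (len 9), cursors c1@0 c2@1, authorship .........
After op 2 (move_right): buffer="rnrdtsisn" (len 9), cursors c1@1 c2@2, authorship .........
After op 3 (move_left): buffer="rnrdtsisn" (len 9), cursors c1@0 c2@1, authorship .........
After op 4 (insert('f')): buffer="frfnrdtsisn" (len 11), cursors c1@1 c2@3, authorship 1.2........
After op 5 (delete): buffer="rnrdtsisn" (len 9), cursors c1@0 c2@1, authorship .........
After op 6 (move_right): buffer="rnrdtsisn" (len 9), cursors c1@1 c2@2, authorship .........
After op 7 (insert('h')): buffer="rhnhrdtsisn" (len 11), cursors c1@2 c2@4, authorship .1.2.......
Authorship (.=original, N=cursor N): . 1 . 2 . . . . . . .
Index 4: author = original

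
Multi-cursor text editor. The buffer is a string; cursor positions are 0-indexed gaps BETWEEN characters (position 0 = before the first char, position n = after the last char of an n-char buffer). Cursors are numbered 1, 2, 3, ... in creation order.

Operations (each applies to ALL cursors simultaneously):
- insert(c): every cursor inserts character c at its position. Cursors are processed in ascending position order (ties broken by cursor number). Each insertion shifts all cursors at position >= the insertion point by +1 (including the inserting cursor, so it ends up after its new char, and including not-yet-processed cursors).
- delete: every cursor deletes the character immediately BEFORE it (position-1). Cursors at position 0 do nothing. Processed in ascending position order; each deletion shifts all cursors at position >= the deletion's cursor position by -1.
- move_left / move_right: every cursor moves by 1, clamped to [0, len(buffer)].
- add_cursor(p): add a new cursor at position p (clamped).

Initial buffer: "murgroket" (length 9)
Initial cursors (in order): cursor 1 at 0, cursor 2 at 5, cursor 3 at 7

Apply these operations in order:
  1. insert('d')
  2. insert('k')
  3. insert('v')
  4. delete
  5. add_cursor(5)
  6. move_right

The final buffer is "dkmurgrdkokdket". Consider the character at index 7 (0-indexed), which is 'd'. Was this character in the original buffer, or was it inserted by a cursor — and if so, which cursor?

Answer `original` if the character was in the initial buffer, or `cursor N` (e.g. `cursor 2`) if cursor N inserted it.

After op 1 (insert('d')): buffer="dmurgrdokdet" (len 12), cursors c1@1 c2@7 c3@10, authorship 1.....2..3..
After op 2 (insert('k')): buffer="dkmurgrdkokdket" (len 15), cursors c1@2 c2@9 c3@13, authorship 11.....22..33..
After op 3 (insert('v')): buffer="dkvmurgrdkvokdkvet" (len 18), cursors c1@3 c2@11 c3@16, authorship 111.....222..333..
After op 4 (delete): buffer="dkmurgrdkokdket" (len 15), cursors c1@2 c2@9 c3@13, authorship 11.....22..33..
After op 5 (add_cursor(5)): buffer="dkmurgrdkokdket" (len 15), cursors c1@2 c4@5 c2@9 c3@13, authorship 11.....22..33..
After op 6 (move_right): buffer="dkmurgrdkokdket" (len 15), cursors c1@3 c4@6 c2@10 c3@14, authorship 11.....22..33..
Authorship (.=original, N=cursor N): 1 1 . . . . . 2 2 . . 3 3 . .
Index 7: author = 2

Answer: cursor 2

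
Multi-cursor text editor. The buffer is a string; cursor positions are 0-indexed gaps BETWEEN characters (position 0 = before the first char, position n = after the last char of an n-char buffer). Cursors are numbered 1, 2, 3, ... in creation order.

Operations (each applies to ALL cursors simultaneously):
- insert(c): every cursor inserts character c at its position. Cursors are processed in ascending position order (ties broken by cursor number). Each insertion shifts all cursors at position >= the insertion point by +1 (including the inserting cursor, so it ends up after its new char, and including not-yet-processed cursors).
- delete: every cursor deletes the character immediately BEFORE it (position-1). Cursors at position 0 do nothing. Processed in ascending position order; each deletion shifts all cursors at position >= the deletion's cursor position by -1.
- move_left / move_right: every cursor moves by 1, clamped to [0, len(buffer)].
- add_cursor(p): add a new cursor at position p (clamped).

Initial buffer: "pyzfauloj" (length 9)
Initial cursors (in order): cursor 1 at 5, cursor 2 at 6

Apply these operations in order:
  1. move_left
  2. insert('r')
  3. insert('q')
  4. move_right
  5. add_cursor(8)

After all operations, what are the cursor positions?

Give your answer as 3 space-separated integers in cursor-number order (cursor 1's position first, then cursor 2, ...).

Answer: 7 10 8

Derivation:
After op 1 (move_left): buffer="pyzfauloj" (len 9), cursors c1@4 c2@5, authorship .........
After op 2 (insert('r')): buffer="pyzfraruloj" (len 11), cursors c1@5 c2@7, authorship ....1.2....
After op 3 (insert('q')): buffer="pyzfrqarquloj" (len 13), cursors c1@6 c2@9, authorship ....11.22....
After op 4 (move_right): buffer="pyzfrqarquloj" (len 13), cursors c1@7 c2@10, authorship ....11.22....
After op 5 (add_cursor(8)): buffer="pyzfrqarquloj" (len 13), cursors c1@7 c3@8 c2@10, authorship ....11.22....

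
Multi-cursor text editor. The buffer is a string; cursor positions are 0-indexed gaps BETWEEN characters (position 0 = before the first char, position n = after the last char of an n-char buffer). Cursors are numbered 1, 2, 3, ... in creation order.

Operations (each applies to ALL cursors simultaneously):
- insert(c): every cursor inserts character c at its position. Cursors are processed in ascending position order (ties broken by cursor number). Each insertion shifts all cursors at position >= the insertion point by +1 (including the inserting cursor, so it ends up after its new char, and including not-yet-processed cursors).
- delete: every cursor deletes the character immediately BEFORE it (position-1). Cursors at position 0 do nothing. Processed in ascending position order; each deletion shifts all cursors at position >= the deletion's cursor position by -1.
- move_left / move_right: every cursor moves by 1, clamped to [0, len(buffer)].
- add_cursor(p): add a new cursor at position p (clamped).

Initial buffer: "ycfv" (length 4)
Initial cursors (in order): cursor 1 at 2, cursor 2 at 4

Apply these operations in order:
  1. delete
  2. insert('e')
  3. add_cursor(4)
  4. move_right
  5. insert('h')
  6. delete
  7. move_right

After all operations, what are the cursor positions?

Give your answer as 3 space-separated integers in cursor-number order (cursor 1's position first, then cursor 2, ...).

After op 1 (delete): buffer="yf" (len 2), cursors c1@1 c2@2, authorship ..
After op 2 (insert('e')): buffer="yefe" (len 4), cursors c1@2 c2@4, authorship .1.2
After op 3 (add_cursor(4)): buffer="yefe" (len 4), cursors c1@2 c2@4 c3@4, authorship .1.2
After op 4 (move_right): buffer="yefe" (len 4), cursors c1@3 c2@4 c3@4, authorship .1.2
After op 5 (insert('h')): buffer="yefhehh" (len 7), cursors c1@4 c2@7 c3@7, authorship .1.1223
After op 6 (delete): buffer="yefe" (len 4), cursors c1@3 c2@4 c3@4, authorship .1.2
After op 7 (move_right): buffer="yefe" (len 4), cursors c1@4 c2@4 c3@4, authorship .1.2

Answer: 4 4 4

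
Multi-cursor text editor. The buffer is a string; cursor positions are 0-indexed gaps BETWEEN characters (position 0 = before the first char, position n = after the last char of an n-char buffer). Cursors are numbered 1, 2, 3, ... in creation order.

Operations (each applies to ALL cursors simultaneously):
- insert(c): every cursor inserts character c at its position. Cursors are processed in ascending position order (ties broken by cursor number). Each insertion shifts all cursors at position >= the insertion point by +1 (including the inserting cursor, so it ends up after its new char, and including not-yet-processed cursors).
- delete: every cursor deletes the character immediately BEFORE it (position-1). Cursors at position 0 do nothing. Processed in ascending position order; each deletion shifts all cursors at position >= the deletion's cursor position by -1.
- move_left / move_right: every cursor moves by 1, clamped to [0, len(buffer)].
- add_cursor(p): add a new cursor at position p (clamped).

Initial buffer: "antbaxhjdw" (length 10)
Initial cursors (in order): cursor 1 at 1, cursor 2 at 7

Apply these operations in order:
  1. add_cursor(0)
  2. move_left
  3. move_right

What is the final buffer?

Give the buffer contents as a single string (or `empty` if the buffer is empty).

After op 1 (add_cursor(0)): buffer="antbaxhjdw" (len 10), cursors c3@0 c1@1 c2@7, authorship ..........
After op 2 (move_left): buffer="antbaxhjdw" (len 10), cursors c1@0 c3@0 c2@6, authorship ..........
After op 3 (move_right): buffer="antbaxhjdw" (len 10), cursors c1@1 c3@1 c2@7, authorship ..........

Answer: antbaxhjdw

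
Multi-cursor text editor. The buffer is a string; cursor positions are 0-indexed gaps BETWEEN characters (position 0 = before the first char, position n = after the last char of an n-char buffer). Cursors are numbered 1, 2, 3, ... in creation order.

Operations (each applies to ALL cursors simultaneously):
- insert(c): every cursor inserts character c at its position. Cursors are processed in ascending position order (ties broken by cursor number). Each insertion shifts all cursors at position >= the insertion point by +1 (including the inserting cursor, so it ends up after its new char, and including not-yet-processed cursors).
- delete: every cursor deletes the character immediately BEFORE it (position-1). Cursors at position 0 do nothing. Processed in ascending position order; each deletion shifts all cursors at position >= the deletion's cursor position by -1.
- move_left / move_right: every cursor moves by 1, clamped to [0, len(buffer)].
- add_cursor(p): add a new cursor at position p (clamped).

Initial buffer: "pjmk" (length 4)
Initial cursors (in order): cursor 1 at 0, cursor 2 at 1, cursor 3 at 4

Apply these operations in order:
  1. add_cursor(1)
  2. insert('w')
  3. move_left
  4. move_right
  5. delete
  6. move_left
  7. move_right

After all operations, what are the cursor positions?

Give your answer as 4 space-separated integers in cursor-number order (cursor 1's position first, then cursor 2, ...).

Answer: 1 1 4 1

Derivation:
After op 1 (add_cursor(1)): buffer="pjmk" (len 4), cursors c1@0 c2@1 c4@1 c3@4, authorship ....
After op 2 (insert('w')): buffer="wpwwjmkw" (len 8), cursors c1@1 c2@4 c4@4 c3@8, authorship 1.24...3
After op 3 (move_left): buffer="wpwwjmkw" (len 8), cursors c1@0 c2@3 c4@3 c3@7, authorship 1.24...3
After op 4 (move_right): buffer="wpwwjmkw" (len 8), cursors c1@1 c2@4 c4@4 c3@8, authorship 1.24...3
After op 5 (delete): buffer="pjmk" (len 4), cursors c1@0 c2@1 c4@1 c3@4, authorship ....
After op 6 (move_left): buffer="pjmk" (len 4), cursors c1@0 c2@0 c4@0 c3@3, authorship ....
After op 7 (move_right): buffer="pjmk" (len 4), cursors c1@1 c2@1 c4@1 c3@4, authorship ....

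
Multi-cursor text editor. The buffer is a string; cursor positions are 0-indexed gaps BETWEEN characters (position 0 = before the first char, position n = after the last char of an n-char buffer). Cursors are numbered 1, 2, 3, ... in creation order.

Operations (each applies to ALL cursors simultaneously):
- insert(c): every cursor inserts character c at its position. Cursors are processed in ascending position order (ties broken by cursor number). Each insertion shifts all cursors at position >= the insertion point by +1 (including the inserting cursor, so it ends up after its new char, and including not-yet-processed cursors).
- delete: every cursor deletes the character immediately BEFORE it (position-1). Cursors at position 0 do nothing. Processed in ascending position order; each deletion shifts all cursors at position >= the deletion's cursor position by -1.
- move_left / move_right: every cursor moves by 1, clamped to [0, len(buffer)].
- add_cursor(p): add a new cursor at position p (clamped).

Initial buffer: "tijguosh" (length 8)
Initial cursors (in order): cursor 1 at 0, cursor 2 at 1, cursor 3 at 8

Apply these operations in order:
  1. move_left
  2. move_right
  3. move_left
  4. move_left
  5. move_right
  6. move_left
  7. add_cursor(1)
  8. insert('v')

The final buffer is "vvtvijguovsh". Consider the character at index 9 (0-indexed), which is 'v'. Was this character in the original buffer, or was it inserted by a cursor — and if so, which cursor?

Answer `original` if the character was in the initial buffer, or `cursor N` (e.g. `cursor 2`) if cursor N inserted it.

Answer: cursor 3

Derivation:
After op 1 (move_left): buffer="tijguosh" (len 8), cursors c1@0 c2@0 c3@7, authorship ........
After op 2 (move_right): buffer="tijguosh" (len 8), cursors c1@1 c2@1 c3@8, authorship ........
After op 3 (move_left): buffer="tijguosh" (len 8), cursors c1@0 c2@0 c3@7, authorship ........
After op 4 (move_left): buffer="tijguosh" (len 8), cursors c1@0 c2@0 c3@6, authorship ........
After op 5 (move_right): buffer="tijguosh" (len 8), cursors c1@1 c2@1 c3@7, authorship ........
After op 6 (move_left): buffer="tijguosh" (len 8), cursors c1@0 c2@0 c3@6, authorship ........
After op 7 (add_cursor(1)): buffer="tijguosh" (len 8), cursors c1@0 c2@0 c4@1 c3@6, authorship ........
After op 8 (insert('v')): buffer="vvtvijguovsh" (len 12), cursors c1@2 c2@2 c4@4 c3@10, authorship 12.4.....3..
Authorship (.=original, N=cursor N): 1 2 . 4 . . . . . 3 . .
Index 9: author = 3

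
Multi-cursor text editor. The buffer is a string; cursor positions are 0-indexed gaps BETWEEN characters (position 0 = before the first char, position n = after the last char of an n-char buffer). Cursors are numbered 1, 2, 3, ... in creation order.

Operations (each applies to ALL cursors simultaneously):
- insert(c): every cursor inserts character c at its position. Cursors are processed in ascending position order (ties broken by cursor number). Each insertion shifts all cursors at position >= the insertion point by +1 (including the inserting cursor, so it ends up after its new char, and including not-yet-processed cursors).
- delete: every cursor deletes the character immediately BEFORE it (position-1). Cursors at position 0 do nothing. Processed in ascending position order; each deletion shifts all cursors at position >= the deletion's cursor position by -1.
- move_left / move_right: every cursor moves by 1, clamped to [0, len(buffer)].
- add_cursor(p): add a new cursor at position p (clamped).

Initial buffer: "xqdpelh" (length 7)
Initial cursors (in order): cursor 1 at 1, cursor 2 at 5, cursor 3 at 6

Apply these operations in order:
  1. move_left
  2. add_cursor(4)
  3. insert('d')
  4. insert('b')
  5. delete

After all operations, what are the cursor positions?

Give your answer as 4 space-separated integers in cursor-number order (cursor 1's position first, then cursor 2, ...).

Answer: 1 7 9 7

Derivation:
After op 1 (move_left): buffer="xqdpelh" (len 7), cursors c1@0 c2@4 c3@5, authorship .......
After op 2 (add_cursor(4)): buffer="xqdpelh" (len 7), cursors c1@0 c2@4 c4@4 c3@5, authorship .......
After op 3 (insert('d')): buffer="dxqdpddedlh" (len 11), cursors c1@1 c2@7 c4@7 c3@9, authorship 1....24.3..
After op 4 (insert('b')): buffer="dbxqdpddbbedblh" (len 15), cursors c1@2 c2@10 c4@10 c3@13, authorship 11....2424.33..
After op 5 (delete): buffer="dxqdpddedlh" (len 11), cursors c1@1 c2@7 c4@7 c3@9, authorship 1....24.3..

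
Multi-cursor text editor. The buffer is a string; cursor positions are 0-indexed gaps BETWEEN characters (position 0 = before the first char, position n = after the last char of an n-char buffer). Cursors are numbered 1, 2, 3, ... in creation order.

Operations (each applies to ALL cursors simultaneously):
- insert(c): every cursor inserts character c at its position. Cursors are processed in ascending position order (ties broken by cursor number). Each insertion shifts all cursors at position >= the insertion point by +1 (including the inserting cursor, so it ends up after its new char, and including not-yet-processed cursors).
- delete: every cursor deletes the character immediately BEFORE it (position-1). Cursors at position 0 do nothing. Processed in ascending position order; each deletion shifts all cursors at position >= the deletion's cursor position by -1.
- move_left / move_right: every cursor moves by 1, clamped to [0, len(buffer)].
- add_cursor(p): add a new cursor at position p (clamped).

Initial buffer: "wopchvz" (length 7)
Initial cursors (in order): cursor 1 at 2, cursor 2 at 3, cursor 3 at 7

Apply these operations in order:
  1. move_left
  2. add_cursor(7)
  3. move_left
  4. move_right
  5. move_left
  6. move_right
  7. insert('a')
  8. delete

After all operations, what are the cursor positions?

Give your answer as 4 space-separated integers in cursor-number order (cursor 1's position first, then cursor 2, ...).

Answer: 1 2 6 7

Derivation:
After op 1 (move_left): buffer="wopchvz" (len 7), cursors c1@1 c2@2 c3@6, authorship .......
After op 2 (add_cursor(7)): buffer="wopchvz" (len 7), cursors c1@1 c2@2 c3@6 c4@7, authorship .......
After op 3 (move_left): buffer="wopchvz" (len 7), cursors c1@0 c2@1 c3@5 c4@6, authorship .......
After op 4 (move_right): buffer="wopchvz" (len 7), cursors c1@1 c2@2 c3@6 c4@7, authorship .......
After op 5 (move_left): buffer="wopchvz" (len 7), cursors c1@0 c2@1 c3@5 c4@6, authorship .......
After op 6 (move_right): buffer="wopchvz" (len 7), cursors c1@1 c2@2 c3@6 c4@7, authorship .......
After op 7 (insert('a')): buffer="waoapchvaza" (len 11), cursors c1@2 c2@4 c3@9 c4@11, authorship .1.2....3.4
After op 8 (delete): buffer="wopchvz" (len 7), cursors c1@1 c2@2 c3@6 c4@7, authorship .......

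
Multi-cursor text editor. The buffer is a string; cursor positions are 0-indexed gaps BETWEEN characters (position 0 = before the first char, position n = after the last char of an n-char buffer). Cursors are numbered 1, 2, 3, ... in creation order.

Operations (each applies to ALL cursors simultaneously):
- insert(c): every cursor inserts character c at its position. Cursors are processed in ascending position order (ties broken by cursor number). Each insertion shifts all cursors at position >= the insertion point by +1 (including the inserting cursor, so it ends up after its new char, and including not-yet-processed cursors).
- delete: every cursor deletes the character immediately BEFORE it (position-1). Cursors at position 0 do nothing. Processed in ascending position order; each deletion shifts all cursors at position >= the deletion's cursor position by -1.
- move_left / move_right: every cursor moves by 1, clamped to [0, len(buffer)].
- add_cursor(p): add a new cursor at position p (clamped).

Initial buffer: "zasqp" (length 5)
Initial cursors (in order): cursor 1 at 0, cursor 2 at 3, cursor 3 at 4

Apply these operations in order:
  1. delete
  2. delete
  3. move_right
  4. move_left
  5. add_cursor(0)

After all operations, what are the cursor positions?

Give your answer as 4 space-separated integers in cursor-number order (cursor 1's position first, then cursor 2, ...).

Answer: 0 0 0 0

Derivation:
After op 1 (delete): buffer="zap" (len 3), cursors c1@0 c2@2 c3@2, authorship ...
After op 2 (delete): buffer="p" (len 1), cursors c1@0 c2@0 c3@0, authorship .
After op 3 (move_right): buffer="p" (len 1), cursors c1@1 c2@1 c3@1, authorship .
After op 4 (move_left): buffer="p" (len 1), cursors c1@0 c2@0 c3@0, authorship .
After op 5 (add_cursor(0)): buffer="p" (len 1), cursors c1@0 c2@0 c3@0 c4@0, authorship .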